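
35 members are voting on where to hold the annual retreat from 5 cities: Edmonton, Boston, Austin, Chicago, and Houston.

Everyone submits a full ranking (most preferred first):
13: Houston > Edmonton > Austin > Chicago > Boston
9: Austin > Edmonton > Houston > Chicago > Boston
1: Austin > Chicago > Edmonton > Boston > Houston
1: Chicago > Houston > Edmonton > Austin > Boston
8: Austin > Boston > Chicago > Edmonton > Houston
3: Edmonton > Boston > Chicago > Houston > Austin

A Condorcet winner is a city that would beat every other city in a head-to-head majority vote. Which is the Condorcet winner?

Austin

Austin vs Edmonton: 18–17
Austin vs Boston: 32–3
Austin vs Chicago: 31–4
Austin vs Houston: 18–17
Austin beats every other city.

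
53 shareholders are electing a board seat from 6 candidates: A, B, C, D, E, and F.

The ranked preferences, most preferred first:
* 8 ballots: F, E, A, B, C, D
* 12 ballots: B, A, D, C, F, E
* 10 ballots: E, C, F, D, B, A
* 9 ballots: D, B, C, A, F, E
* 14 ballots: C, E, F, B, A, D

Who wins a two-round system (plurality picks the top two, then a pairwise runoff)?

Round 1 first-place votes: A 0, B 12, C 14, D 9, E 10, F 8. C and B advance.
Runoff: C is ranked above B on 24 ballots, B above C on 29.

B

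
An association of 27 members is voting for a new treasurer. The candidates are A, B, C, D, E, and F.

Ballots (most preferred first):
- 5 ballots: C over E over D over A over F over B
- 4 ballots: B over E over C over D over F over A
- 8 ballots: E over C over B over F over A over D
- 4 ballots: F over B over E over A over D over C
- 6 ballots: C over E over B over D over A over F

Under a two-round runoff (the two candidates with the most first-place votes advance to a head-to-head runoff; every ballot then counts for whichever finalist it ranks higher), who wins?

Round 1 first-place votes: A 0, B 4, C 11, D 0, E 8, F 4. C and E advance.
Runoff: C is ranked above E on 11 ballots, E above C on 16.

E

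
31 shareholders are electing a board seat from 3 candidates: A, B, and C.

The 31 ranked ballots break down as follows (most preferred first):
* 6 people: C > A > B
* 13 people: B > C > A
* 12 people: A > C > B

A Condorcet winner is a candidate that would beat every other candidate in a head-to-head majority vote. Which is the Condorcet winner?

C vs A: 19–12
C vs B: 18–13
C beats every other candidate.

C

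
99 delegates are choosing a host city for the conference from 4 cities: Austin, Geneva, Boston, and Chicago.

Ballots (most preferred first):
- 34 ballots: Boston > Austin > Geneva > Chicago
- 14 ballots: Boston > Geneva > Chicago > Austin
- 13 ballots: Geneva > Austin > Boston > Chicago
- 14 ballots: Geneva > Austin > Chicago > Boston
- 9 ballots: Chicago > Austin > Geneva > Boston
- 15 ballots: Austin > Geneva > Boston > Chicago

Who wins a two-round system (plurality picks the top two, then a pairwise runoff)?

Geneva

Round 1 first-place votes: Austin 15, Geneva 27, Boston 48, Chicago 9. Boston and Geneva advance.
Runoff: Boston is ranked above Geneva on 48 ballots, Geneva above Boston on 51.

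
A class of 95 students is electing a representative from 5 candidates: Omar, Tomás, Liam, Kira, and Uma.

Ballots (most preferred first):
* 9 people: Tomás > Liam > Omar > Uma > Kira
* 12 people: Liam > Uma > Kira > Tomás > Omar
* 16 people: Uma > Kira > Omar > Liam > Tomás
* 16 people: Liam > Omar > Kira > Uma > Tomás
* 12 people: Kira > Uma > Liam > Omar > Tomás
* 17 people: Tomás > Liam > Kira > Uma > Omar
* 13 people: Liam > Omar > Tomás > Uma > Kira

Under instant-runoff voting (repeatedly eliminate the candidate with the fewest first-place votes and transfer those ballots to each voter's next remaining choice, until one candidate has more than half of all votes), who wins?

Round 1: Omar 0, Tomás 26, Liam 41, Kira 12, Uma 16. Omar eliminated.
Round 2: Tomás 26, Liam 41, Kira 12, Uma 16. Kira eliminated.
Round 3: Tomás 26, Liam 41, Uma 28. Tomás eliminated.
Round 4: Liam 67, Uma 28. Liam has a majority (≥48).

Liam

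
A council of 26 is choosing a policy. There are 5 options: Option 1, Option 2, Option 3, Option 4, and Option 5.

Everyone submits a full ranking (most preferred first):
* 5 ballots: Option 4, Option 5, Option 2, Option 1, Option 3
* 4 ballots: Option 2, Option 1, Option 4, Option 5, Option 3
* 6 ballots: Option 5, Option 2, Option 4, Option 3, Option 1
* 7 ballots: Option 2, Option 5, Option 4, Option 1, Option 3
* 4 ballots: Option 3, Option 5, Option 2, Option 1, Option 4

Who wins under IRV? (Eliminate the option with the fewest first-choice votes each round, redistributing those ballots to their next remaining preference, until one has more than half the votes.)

Option 5

Round 1: Option 1 0, Option 2 11, Option 3 4, Option 4 5, Option 5 6. Option 1 eliminated.
Round 2: Option 2 11, Option 3 4, Option 4 5, Option 5 6. Option 3 eliminated.
Round 3: Option 2 11, Option 4 5, Option 5 10. Option 4 eliminated.
Round 4: Option 2 11, Option 5 15. Option 5 has a majority (≥14).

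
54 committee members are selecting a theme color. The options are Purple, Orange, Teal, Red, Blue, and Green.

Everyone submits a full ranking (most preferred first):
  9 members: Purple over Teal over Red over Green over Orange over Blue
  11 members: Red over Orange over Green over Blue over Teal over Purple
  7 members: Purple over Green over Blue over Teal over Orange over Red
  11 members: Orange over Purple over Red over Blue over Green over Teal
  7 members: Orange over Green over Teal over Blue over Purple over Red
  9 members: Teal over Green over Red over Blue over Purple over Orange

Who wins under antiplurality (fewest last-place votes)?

Last-place votes: Purple 11, Orange 9, Teal 11, Red 14, Blue 9, Green 0.

Green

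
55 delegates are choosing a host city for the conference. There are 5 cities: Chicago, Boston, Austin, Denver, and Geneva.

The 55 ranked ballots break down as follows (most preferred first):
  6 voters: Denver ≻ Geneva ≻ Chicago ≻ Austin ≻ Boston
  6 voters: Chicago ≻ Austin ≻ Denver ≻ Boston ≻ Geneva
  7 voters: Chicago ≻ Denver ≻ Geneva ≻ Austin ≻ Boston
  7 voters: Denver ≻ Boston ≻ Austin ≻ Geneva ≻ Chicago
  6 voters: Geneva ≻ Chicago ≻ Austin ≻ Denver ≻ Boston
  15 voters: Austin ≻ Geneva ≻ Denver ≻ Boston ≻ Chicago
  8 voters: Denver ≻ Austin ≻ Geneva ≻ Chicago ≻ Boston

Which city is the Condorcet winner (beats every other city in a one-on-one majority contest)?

Denver

Denver vs Chicago: 36–19
Denver vs Boston: 55–0
Denver vs Austin: 28–27
Denver vs Geneva: 34–21
Denver beats every other city.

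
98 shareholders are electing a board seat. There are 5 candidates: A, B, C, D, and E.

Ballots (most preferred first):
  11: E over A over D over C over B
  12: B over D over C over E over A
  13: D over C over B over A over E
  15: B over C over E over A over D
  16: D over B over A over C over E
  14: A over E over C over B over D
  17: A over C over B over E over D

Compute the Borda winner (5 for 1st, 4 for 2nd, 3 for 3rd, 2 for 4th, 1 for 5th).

A: 11×4 + 12×1 + 13×2 + 15×2 + 16×3 + 14×5 + 17×5 = 315
B: 11×1 + 12×5 + 13×3 + 15×5 + 16×4 + 14×2 + 17×3 = 328
C: 11×2 + 12×3 + 13×4 + 15×4 + 16×2 + 14×3 + 17×4 = 312
D: 11×3 + 12×4 + 13×5 + 15×1 + 16×5 + 14×1 + 17×1 = 272
E: 11×5 + 12×2 + 13×1 + 15×3 + 16×1 + 14×4 + 17×2 = 243

B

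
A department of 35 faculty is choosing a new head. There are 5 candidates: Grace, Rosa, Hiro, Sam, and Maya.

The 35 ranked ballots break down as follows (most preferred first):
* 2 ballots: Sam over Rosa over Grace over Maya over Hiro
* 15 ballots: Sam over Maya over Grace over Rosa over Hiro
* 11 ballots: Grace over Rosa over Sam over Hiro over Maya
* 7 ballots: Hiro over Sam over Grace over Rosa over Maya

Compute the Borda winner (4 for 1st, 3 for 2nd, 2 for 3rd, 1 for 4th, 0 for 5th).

Grace: 2×2 + 15×2 + 11×4 + 7×2 = 92
Rosa: 2×3 + 15×1 + 11×3 + 7×1 = 61
Hiro: 2×0 + 15×0 + 11×1 + 7×4 = 39
Sam: 2×4 + 15×4 + 11×2 + 7×3 = 111
Maya: 2×1 + 15×3 + 11×0 + 7×0 = 47

Sam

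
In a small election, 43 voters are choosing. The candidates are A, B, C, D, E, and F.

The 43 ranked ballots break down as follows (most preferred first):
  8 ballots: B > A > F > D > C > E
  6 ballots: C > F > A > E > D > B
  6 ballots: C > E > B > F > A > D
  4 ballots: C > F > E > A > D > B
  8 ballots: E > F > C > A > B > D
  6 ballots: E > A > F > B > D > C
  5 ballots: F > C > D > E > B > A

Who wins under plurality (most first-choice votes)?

First-place votes: A 0, B 8, C 16, D 0, E 14, F 5.

C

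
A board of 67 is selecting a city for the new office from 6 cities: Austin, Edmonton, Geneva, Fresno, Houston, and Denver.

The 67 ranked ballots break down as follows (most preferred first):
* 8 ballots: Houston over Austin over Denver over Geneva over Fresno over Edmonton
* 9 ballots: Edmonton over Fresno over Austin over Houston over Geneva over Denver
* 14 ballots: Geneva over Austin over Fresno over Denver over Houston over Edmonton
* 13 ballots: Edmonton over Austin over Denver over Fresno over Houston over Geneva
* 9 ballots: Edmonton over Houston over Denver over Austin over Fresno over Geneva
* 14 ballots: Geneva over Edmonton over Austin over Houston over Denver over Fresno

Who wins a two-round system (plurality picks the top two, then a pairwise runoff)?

Geneva

Round 1 first-place votes: Austin 0, Edmonton 31, Geneva 28, Fresno 0, Houston 8, Denver 0. Edmonton and Geneva advance.
Runoff: Edmonton is ranked above Geneva on 31 ballots, Geneva above Edmonton on 36.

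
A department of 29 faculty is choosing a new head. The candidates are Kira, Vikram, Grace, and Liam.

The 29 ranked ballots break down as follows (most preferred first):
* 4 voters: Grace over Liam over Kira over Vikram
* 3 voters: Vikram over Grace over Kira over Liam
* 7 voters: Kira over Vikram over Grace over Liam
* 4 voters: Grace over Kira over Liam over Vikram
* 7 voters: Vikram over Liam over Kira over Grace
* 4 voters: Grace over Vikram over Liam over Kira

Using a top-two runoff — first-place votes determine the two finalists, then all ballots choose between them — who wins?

Vikram

Round 1 first-place votes: Kira 7, Vikram 10, Grace 12, Liam 0. Grace and Vikram advance.
Runoff: Grace is ranked above Vikram on 12 ballots, Vikram above Grace on 17.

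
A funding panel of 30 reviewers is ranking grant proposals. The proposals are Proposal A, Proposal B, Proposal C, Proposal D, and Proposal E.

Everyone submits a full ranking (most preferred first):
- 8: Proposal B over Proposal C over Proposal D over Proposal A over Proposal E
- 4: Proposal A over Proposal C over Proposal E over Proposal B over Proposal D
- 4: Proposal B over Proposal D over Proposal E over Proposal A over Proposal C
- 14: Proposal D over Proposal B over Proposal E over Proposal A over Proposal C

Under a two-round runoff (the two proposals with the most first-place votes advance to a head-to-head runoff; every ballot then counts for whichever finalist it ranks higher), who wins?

Round 1 first-place votes: Proposal A 4, Proposal B 12, Proposal C 0, Proposal D 14, Proposal E 0. Proposal D and Proposal B advance.
Runoff: Proposal D is ranked above Proposal B on 14 ballots, Proposal B above Proposal D on 16.

Proposal B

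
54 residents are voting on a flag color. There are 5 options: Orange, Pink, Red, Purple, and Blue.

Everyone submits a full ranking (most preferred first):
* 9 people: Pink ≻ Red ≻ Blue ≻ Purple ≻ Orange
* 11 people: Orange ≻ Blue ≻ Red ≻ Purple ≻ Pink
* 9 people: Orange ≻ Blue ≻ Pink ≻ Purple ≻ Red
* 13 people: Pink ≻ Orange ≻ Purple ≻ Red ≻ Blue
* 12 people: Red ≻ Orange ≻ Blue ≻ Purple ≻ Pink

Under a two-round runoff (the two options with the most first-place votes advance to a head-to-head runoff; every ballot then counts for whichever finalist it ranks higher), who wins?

Orange

Round 1 first-place votes: Orange 20, Pink 22, Red 12, Purple 0, Blue 0. Pink and Orange advance.
Runoff: Pink is ranked above Orange on 22 ballots, Orange above Pink on 32.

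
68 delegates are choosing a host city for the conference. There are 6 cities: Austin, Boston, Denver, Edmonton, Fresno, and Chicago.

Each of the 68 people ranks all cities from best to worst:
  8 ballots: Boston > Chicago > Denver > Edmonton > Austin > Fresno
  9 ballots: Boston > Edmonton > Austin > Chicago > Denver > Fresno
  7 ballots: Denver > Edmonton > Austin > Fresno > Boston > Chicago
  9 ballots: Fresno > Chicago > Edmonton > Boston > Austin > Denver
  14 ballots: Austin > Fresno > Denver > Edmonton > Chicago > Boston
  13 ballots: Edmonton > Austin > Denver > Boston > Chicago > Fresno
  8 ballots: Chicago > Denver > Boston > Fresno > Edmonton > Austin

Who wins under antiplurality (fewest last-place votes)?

Edmonton

Last-place votes: Austin 8, Boston 14, Denver 9, Edmonton 0, Fresno 30, Chicago 7.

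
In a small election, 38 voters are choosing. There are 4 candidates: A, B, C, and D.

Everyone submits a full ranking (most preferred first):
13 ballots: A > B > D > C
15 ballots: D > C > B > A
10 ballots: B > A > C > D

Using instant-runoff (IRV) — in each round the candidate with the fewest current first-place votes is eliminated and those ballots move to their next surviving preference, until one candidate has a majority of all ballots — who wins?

Round 1: A 13, B 10, C 0, D 15. C eliminated.
Round 2: A 13, B 10, D 15. B eliminated.
Round 3: A 23, D 15. A has a majority (≥20).

A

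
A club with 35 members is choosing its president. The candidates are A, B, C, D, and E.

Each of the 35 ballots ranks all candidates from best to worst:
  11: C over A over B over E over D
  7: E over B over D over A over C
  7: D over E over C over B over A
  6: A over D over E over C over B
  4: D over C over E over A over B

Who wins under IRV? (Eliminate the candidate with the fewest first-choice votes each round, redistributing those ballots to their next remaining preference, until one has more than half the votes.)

Round 1: A 6, B 0, C 11, D 11, E 7. B eliminated.
Round 2: A 6, C 11, D 11, E 7. A eliminated.
Round 3: C 11, D 17, E 7. E eliminated.
Round 4: C 11, D 24. D has a majority (≥18).

D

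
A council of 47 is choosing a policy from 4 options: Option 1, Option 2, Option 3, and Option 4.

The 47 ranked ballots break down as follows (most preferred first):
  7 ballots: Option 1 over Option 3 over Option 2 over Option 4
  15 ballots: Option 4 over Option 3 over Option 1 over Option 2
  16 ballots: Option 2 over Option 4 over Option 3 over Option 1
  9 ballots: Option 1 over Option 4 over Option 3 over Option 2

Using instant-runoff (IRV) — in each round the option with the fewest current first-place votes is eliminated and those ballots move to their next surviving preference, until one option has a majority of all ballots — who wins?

Round 1: Option 1 16, Option 2 16, Option 3 0, Option 4 15. Option 3 eliminated.
Round 2: Option 1 16, Option 2 16, Option 4 15. Option 4 eliminated.
Round 3: Option 1 31, Option 2 16. Option 1 has a majority (≥24).

Option 1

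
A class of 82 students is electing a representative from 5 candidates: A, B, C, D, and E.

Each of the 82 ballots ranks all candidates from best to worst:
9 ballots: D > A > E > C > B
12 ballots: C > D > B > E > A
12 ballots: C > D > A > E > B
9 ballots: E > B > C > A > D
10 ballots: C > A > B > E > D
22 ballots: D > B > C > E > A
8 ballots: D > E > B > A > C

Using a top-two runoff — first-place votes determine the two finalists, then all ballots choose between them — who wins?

C

Round 1 first-place votes: A 0, B 0, C 34, D 39, E 9. D and C advance.
Runoff: D is ranked above C on 39 ballots, C above D on 43.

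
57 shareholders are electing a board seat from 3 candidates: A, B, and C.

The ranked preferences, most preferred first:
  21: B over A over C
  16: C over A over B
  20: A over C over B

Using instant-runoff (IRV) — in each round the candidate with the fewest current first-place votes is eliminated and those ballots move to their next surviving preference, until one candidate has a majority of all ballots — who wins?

Round 1: A 20, B 21, C 16. C eliminated.
Round 2: A 36, B 21. A has a majority (≥29).

A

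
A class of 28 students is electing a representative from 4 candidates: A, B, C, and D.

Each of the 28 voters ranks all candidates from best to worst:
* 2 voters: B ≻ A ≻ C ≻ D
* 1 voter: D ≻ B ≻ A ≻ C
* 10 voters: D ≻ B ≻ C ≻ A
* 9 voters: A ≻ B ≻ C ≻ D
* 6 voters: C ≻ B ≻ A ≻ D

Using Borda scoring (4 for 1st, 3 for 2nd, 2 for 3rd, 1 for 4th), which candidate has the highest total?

B

A: 2×3 + 1×2 + 10×1 + 9×4 + 6×2 = 66
B: 2×4 + 1×3 + 10×3 + 9×3 + 6×3 = 86
C: 2×2 + 1×1 + 10×2 + 9×2 + 6×4 = 67
D: 2×1 + 1×4 + 10×4 + 9×1 + 6×1 = 61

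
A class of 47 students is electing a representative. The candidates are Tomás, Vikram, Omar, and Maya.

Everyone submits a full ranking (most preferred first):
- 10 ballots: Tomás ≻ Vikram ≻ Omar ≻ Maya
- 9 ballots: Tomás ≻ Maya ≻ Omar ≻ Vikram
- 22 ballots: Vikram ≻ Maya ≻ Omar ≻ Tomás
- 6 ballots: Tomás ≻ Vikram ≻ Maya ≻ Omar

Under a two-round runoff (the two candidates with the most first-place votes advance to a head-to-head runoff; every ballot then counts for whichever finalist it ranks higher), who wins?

Round 1 first-place votes: Tomás 25, Vikram 22, Omar 0, Maya 0. Tomás and Vikram advance.
Runoff: Tomás is ranked above Vikram on 25 ballots, Vikram above Tomás on 22.

Tomás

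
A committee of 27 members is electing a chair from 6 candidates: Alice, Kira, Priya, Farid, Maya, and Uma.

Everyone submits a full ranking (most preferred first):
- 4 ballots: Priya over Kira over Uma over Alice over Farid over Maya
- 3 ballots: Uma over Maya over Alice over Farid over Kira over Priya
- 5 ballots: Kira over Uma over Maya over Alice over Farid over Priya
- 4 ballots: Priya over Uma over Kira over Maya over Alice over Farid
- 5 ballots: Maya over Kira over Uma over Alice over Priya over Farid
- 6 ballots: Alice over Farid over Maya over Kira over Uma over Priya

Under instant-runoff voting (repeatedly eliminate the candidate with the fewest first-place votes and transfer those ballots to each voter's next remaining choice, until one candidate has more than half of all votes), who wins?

Round 1: Alice 6, Kira 5, Priya 8, Farid 0, Maya 5, Uma 3. Farid eliminated.
Round 2: Alice 6, Kira 5, Priya 8, Maya 5, Uma 3. Uma eliminated.
Round 3: Alice 6, Kira 5, Priya 8, Maya 8. Kira eliminated.
Round 4: Alice 6, Priya 8, Maya 13. Alice eliminated.
Round 5: Priya 8, Maya 19. Maya has a majority (≥14).

Maya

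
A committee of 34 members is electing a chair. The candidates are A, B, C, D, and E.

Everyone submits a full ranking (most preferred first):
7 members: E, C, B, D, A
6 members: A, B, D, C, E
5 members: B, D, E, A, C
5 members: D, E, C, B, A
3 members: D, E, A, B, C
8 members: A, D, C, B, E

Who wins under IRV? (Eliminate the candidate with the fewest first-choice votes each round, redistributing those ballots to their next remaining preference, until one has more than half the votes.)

D

Round 1: A 14, B 5, C 0, D 8, E 7. C eliminated.
Round 2: A 14, B 5, D 8, E 7. B eliminated.
Round 3: A 14, D 13, E 7. E eliminated.
Round 4: A 14, D 20. D has a majority (≥18).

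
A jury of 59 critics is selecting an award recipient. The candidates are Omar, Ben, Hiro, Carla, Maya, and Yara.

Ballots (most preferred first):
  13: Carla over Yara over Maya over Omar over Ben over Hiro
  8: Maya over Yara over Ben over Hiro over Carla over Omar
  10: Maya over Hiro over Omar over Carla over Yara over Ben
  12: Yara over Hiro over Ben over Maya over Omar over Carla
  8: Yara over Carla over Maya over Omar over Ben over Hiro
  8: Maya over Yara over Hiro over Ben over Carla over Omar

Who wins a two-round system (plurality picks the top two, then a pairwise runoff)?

Round 1 first-place votes: Omar 0, Ben 0, Hiro 0, Carla 13, Maya 26, Yara 20. Maya and Yara advance.
Runoff: Maya is ranked above Yara on 26 ballots, Yara above Maya on 33.

Yara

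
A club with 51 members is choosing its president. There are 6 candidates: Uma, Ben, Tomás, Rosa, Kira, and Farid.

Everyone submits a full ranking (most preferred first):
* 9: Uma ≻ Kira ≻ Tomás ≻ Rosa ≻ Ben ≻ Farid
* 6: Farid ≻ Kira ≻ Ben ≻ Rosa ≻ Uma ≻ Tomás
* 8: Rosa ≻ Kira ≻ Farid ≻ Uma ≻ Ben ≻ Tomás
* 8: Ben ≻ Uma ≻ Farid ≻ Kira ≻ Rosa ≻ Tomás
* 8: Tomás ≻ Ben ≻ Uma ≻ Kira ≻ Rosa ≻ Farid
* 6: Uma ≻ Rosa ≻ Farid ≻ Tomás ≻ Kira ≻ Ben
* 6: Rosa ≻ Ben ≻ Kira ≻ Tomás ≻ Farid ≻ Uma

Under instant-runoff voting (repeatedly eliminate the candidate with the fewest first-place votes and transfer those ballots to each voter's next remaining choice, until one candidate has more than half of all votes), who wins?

Round 1: Uma 15, Ben 8, Tomás 8, Rosa 14, Kira 0, Farid 6. Kira eliminated.
Round 2: Uma 15, Ben 8, Tomás 8, Rosa 14, Farid 6. Farid eliminated.
Round 3: Uma 15, Ben 14, Tomás 8, Rosa 14. Tomás eliminated.
Round 4: Uma 15, Ben 22, Rosa 14. Rosa eliminated.
Round 5: Uma 23, Ben 28. Ben has a majority (≥26).

Ben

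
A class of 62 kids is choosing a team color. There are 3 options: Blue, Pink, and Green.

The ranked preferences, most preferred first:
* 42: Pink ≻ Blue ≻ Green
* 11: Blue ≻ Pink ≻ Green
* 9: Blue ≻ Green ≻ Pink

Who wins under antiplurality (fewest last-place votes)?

Last-place votes: Blue 0, Pink 9, Green 53.

Blue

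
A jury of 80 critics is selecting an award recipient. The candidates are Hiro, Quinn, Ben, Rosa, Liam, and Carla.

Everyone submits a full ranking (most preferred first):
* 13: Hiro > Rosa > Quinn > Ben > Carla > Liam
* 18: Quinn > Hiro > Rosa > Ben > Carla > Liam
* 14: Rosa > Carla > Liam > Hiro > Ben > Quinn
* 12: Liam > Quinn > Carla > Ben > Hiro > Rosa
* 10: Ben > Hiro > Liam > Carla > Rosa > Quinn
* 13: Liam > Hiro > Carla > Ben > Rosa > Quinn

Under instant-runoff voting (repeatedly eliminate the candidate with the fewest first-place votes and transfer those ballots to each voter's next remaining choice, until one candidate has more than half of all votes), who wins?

Round 1: Hiro 13, Quinn 18, Ben 10, Rosa 14, Liam 25, Carla 0. Carla eliminated.
Round 2: Hiro 13, Quinn 18, Ben 10, Rosa 14, Liam 25. Ben eliminated.
Round 3: Hiro 23, Quinn 18, Rosa 14, Liam 25. Rosa eliminated.
Round 4: Hiro 23, Quinn 18, Liam 39. Quinn eliminated.
Round 5: Hiro 41, Liam 39. Hiro has a majority (≥41).

Hiro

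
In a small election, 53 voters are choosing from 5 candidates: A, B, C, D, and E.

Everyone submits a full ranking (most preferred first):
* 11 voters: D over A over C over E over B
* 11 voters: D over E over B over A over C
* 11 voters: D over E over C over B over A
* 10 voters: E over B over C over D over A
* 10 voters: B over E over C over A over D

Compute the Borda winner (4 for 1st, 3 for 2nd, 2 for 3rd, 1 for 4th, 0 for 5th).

E

A: 11×3 + 11×1 + 11×0 + 10×0 + 10×1 = 54
B: 11×0 + 11×2 + 11×1 + 10×3 + 10×4 = 103
C: 11×2 + 11×0 + 11×2 + 10×2 + 10×2 = 84
D: 11×4 + 11×4 + 11×4 + 10×1 + 10×0 = 142
E: 11×1 + 11×3 + 11×3 + 10×4 + 10×3 = 147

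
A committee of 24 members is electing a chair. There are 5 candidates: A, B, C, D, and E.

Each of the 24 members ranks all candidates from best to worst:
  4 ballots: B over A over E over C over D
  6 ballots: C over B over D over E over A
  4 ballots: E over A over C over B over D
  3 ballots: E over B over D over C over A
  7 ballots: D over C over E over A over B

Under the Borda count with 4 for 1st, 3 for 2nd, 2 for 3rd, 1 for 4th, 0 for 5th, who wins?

C

A: 4×3 + 6×0 + 4×3 + 3×0 + 7×1 = 31
B: 4×4 + 6×3 + 4×1 + 3×3 + 7×0 = 47
C: 4×1 + 6×4 + 4×2 + 3×1 + 7×3 = 60
D: 4×0 + 6×2 + 4×0 + 3×2 + 7×4 = 46
E: 4×2 + 6×1 + 4×4 + 3×4 + 7×2 = 56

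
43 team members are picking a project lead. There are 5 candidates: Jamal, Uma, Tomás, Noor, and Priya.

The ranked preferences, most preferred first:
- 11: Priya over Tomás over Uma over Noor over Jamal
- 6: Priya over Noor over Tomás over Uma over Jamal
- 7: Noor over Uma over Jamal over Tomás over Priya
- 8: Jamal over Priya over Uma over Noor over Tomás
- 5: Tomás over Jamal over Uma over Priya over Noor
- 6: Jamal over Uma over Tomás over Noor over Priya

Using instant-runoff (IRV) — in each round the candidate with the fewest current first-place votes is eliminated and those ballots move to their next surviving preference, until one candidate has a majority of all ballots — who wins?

Round 1: Jamal 14, Uma 0, Tomás 5, Noor 7, Priya 17. Uma eliminated.
Round 2: Jamal 14, Tomás 5, Noor 7, Priya 17. Tomás eliminated.
Round 3: Jamal 19, Noor 7, Priya 17. Noor eliminated.
Round 4: Jamal 26, Priya 17. Jamal has a majority (≥22).

Jamal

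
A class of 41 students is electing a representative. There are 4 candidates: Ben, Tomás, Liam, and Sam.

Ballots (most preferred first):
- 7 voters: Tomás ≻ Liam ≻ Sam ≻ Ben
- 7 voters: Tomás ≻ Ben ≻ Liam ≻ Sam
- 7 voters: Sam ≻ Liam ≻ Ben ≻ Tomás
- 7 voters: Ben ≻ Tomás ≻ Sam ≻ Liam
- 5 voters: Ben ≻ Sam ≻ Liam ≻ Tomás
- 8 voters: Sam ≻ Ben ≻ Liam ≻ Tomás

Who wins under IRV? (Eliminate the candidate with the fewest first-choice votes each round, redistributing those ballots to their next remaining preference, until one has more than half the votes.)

Round 1: Ben 12, Tomás 14, Liam 0, Sam 15. Liam eliminated.
Round 2: Ben 12, Tomás 14, Sam 15. Ben eliminated.
Round 3: Tomás 21, Sam 20. Tomás has a majority (≥21).

Tomás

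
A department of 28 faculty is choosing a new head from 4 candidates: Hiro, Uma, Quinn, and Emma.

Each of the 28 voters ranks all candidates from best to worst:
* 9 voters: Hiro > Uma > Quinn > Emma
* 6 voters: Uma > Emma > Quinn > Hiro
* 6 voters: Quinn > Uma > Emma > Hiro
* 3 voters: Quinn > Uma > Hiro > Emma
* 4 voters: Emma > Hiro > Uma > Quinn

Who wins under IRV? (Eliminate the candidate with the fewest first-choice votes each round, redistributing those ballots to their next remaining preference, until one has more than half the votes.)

Quinn

Round 1: Hiro 9, Uma 6, Quinn 9, Emma 4. Emma eliminated.
Round 2: Hiro 13, Uma 6, Quinn 9. Uma eliminated.
Round 3: Hiro 13, Quinn 15. Quinn has a majority (≥15).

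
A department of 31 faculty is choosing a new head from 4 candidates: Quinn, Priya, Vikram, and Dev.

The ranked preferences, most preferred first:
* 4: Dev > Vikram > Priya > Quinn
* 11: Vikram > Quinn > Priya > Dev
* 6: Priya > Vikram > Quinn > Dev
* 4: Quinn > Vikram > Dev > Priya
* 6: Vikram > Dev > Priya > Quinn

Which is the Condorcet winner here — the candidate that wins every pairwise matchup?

Vikram vs Quinn: 27–4
Vikram vs Priya: 25–6
Vikram vs Dev: 27–4
Vikram beats every other candidate.

Vikram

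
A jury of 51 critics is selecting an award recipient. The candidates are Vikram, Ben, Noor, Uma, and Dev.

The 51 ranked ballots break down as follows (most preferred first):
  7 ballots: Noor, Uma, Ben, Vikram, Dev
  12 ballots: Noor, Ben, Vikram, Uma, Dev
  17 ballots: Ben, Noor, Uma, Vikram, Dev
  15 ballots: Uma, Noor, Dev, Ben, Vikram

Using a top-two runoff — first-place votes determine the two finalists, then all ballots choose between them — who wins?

Round 1 first-place votes: Vikram 0, Ben 17, Noor 19, Uma 15, Dev 0. Noor and Ben advance.
Runoff: Noor is ranked above Ben on 34 ballots, Ben above Noor on 17.

Noor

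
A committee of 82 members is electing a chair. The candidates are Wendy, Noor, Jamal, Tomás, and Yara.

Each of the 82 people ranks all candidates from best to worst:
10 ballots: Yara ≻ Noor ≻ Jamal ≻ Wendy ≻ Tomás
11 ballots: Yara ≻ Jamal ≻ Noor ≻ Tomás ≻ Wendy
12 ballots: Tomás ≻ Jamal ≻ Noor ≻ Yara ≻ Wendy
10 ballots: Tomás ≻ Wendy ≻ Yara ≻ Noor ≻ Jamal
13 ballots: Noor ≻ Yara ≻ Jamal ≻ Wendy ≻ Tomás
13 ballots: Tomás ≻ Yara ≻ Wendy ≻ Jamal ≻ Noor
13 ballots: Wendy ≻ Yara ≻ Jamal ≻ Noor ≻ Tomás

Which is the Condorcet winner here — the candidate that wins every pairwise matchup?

Yara

Yara vs Wendy: 59–23
Yara vs Noor: 57–25
Yara vs Jamal: 70–12
Yara vs Tomás: 47–35
Yara beats every other candidate.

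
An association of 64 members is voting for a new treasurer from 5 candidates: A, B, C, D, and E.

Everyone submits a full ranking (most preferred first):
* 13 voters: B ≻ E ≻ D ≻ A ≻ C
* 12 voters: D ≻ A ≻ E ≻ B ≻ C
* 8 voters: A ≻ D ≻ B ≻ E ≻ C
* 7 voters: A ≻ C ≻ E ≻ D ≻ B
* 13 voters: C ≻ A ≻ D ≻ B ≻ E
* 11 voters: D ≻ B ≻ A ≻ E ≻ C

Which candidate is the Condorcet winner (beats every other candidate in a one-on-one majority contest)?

D

D vs A: 36–28
D vs B: 51–13
D vs C: 44–20
D vs E: 44–20
D beats every other candidate.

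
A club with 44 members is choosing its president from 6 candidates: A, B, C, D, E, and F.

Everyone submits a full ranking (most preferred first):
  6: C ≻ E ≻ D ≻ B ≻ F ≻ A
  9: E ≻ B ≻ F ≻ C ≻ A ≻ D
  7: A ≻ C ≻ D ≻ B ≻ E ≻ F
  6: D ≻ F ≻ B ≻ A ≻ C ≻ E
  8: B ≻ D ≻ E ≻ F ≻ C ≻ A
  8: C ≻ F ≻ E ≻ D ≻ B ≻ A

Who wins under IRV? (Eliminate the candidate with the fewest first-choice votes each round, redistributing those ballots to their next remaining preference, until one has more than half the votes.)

Round 1: A 7, B 8, C 14, D 6, E 9, F 0. F eliminated.
Round 2: A 7, B 8, C 14, D 6, E 9. D eliminated.
Round 3: A 7, B 14, C 14, E 9. A eliminated.
Round 4: B 14, C 21, E 9. E eliminated.
Round 5: B 23, C 21. B has a majority (≥23).

B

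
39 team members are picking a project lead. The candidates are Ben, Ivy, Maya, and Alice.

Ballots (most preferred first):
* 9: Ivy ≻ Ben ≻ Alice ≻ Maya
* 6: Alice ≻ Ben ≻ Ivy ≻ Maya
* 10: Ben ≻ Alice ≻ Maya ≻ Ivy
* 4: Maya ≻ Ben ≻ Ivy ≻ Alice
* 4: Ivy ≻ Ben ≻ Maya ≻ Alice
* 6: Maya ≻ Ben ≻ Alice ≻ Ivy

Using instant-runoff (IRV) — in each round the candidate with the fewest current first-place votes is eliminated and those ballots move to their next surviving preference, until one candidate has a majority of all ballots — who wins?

Ben

Round 1: Ben 10, Ivy 13, Maya 10, Alice 6. Alice eliminated.
Round 2: Ben 16, Ivy 13, Maya 10. Maya eliminated.
Round 3: Ben 26, Ivy 13. Ben has a majority (≥20).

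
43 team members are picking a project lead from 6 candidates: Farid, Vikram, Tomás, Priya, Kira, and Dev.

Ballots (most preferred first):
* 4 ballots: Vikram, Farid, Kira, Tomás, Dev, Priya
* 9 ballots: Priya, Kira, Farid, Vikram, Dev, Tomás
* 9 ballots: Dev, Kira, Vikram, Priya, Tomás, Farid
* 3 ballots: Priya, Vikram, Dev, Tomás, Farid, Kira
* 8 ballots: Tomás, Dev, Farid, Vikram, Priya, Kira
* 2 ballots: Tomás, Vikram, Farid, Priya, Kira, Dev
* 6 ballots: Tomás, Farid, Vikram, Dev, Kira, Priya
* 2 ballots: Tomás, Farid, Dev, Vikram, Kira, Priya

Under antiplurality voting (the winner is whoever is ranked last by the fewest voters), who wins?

Last-place votes: Farid 9, Vikram 0, Tomás 9, Priya 12, Kira 11, Dev 2.

Vikram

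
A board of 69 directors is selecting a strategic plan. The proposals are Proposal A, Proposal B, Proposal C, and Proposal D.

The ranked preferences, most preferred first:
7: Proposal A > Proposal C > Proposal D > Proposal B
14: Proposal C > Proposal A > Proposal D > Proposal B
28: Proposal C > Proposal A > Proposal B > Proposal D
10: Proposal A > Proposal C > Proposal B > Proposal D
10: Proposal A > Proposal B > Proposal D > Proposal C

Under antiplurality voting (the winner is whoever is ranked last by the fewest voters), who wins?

Last-place votes: Proposal A 0, Proposal B 21, Proposal C 10, Proposal D 38.

Proposal A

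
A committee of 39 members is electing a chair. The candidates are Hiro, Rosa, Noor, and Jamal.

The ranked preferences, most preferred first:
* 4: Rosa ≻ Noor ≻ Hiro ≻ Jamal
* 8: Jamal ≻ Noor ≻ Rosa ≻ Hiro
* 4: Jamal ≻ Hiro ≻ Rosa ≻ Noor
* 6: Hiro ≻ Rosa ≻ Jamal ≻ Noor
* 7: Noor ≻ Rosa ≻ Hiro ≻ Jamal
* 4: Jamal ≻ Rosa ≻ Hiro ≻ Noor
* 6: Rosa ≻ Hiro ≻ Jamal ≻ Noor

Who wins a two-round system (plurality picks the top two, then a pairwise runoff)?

Round 1 first-place votes: Hiro 6, Rosa 10, Noor 7, Jamal 16. Jamal and Rosa advance.
Runoff: Jamal is ranked above Rosa on 16 ballots, Rosa above Jamal on 23.

Rosa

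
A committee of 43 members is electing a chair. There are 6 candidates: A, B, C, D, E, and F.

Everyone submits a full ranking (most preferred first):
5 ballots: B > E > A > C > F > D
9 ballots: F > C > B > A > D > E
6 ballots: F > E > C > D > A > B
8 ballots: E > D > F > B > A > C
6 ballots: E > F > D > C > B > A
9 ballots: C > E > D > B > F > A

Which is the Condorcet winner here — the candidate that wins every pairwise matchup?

E

E vs A: 34–9
E vs B: 29–14
E vs C: 25–18
E vs D: 34–9
E vs F: 28–15
E beats every other candidate.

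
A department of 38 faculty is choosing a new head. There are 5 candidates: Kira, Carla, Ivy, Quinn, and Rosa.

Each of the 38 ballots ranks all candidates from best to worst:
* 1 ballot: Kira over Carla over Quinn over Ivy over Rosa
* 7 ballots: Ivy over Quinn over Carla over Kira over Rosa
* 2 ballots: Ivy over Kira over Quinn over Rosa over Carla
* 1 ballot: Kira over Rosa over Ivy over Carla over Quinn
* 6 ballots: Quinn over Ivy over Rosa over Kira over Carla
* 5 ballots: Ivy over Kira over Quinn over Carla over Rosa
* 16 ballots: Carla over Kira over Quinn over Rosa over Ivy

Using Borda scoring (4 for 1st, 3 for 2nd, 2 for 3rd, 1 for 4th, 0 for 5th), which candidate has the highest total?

Quinn

Kira: 1×4 + 7×1 + 2×3 + 1×4 + 6×1 + 5×3 + 16×3 = 90
Carla: 1×3 + 7×2 + 2×0 + 1×1 + 6×0 + 5×1 + 16×4 = 87
Ivy: 1×1 + 7×4 + 2×4 + 1×2 + 6×3 + 5×4 + 16×0 = 77
Quinn: 1×2 + 7×3 + 2×2 + 1×0 + 6×4 + 5×2 + 16×2 = 93
Rosa: 1×0 + 7×0 + 2×1 + 1×3 + 6×2 + 5×0 + 16×1 = 33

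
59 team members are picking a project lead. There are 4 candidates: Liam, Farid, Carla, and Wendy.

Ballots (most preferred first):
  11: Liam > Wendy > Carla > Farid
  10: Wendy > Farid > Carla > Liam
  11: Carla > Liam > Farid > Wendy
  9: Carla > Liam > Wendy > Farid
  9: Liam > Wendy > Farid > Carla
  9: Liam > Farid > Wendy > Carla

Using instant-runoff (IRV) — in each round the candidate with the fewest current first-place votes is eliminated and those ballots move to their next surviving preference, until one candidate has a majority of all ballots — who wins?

Carla

Round 1: Liam 29, Farid 0, Carla 20, Wendy 10. Farid eliminated.
Round 2: Liam 29, Carla 20, Wendy 10. Wendy eliminated.
Round 3: Liam 29, Carla 30. Carla has a majority (≥30).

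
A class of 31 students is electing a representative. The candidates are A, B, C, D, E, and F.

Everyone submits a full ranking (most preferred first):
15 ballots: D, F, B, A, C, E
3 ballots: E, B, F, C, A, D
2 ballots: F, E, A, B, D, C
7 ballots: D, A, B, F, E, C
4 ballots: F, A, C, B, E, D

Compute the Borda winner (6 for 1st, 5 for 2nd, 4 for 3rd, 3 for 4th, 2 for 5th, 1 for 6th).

F

A: 15×3 + 3×2 + 2×4 + 7×5 + 4×5 = 114
B: 15×4 + 3×5 + 2×3 + 7×4 + 4×3 = 121
C: 15×2 + 3×3 + 2×1 + 7×1 + 4×4 = 64
D: 15×6 + 3×1 + 2×2 + 7×6 + 4×1 = 143
E: 15×1 + 3×6 + 2×5 + 7×2 + 4×2 = 65
F: 15×5 + 3×4 + 2×6 + 7×3 + 4×6 = 144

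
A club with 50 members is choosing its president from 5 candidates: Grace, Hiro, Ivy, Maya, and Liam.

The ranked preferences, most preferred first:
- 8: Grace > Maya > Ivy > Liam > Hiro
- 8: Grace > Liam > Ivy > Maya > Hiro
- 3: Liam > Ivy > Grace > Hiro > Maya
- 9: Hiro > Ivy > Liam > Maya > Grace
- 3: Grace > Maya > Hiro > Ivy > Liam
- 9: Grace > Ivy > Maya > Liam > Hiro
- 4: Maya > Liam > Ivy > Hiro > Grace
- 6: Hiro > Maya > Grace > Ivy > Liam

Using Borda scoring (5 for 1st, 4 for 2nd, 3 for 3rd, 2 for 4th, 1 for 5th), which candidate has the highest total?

Grace

Grace: 8×5 + 8×5 + 3×3 + 9×1 + 3×5 + 9×5 + 4×1 + 6×3 = 180
Hiro: 8×1 + 8×1 + 3×2 + 9×5 + 3×3 + 9×1 + 4×2 + 6×5 = 123
Ivy: 8×3 + 8×3 + 3×4 + 9×4 + 3×2 + 9×4 + 4×3 + 6×2 = 162
Maya: 8×4 + 8×2 + 3×1 + 9×2 + 3×4 + 9×3 + 4×5 + 6×4 = 152
Liam: 8×2 + 8×4 + 3×5 + 9×3 + 3×1 + 9×2 + 4×4 + 6×1 = 133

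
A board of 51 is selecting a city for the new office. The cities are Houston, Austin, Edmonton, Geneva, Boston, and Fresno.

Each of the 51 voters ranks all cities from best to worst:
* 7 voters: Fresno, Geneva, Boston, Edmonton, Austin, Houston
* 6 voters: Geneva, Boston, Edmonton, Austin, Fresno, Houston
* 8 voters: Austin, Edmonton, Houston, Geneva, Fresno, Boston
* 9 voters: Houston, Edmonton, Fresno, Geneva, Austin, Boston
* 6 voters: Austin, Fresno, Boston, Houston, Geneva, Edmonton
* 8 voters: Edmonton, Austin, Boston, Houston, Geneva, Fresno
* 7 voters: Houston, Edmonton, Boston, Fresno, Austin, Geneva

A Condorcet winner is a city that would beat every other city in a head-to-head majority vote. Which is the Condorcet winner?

Edmonton vs Houston: 29–22
Edmonton vs Austin: 37–14
Edmonton vs Geneva: 32–19
Edmonton vs Boston: 32–19
Edmonton vs Fresno: 38–13
Edmonton beats every other city.

Edmonton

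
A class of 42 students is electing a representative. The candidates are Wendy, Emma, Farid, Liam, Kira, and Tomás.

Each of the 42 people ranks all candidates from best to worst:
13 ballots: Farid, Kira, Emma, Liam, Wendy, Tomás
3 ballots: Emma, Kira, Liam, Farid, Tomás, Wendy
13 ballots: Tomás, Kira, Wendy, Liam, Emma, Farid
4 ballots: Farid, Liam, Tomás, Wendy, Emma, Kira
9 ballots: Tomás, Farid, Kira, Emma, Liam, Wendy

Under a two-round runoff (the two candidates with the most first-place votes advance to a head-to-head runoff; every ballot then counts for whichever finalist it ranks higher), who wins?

Round 1 first-place votes: Wendy 0, Emma 3, Farid 17, Liam 0, Kira 0, Tomás 22. Tomás and Farid advance.
Runoff: Tomás is ranked above Farid on 22 ballots, Farid above Tomás on 20.

Tomás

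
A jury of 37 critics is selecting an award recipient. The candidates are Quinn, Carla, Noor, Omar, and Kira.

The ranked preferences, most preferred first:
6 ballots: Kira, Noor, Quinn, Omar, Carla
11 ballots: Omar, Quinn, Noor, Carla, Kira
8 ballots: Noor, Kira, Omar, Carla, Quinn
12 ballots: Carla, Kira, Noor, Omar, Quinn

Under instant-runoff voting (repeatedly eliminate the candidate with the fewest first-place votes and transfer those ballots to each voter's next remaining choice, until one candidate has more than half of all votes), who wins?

Round 1: Quinn 0, Carla 12, Noor 8, Omar 11, Kira 6. Quinn eliminated.
Round 2: Carla 12, Noor 8, Omar 11, Kira 6. Kira eliminated.
Round 3: Carla 12, Noor 14, Omar 11. Omar eliminated.
Round 4: Carla 12, Noor 25. Noor has a majority (≥19).

Noor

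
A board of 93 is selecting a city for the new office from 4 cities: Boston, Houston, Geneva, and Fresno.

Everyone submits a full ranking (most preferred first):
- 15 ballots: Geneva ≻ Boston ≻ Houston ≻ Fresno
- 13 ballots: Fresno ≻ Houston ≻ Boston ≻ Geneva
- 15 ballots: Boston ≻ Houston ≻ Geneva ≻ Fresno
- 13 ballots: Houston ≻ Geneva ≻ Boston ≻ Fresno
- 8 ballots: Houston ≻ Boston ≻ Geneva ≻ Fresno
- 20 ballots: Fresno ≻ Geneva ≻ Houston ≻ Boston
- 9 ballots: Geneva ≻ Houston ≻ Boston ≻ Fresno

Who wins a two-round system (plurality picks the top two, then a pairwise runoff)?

Round 1 first-place votes: Boston 15, Houston 21, Geneva 24, Fresno 33. Fresno and Geneva advance.
Runoff: Fresno is ranked above Geneva on 33 ballots, Geneva above Fresno on 60.

Geneva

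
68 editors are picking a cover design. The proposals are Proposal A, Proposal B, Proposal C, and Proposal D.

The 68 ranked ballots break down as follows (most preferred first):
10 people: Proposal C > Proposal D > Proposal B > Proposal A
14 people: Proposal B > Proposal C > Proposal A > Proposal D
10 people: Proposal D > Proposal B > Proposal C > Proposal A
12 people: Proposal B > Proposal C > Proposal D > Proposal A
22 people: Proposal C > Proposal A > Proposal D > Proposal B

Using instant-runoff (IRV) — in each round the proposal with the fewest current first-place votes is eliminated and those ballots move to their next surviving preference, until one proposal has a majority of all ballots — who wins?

Round 1: Proposal A 0, Proposal B 26, Proposal C 32, Proposal D 10. Proposal A eliminated.
Round 2: Proposal B 26, Proposal C 32, Proposal D 10. Proposal D eliminated.
Round 3: Proposal B 36, Proposal C 32. Proposal B has a majority (≥35).

Proposal B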